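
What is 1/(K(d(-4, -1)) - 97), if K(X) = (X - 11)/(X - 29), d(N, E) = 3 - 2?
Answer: -14/1353 ≈ -0.010347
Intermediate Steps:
d(N, E) = 1
K(X) = (-11 + X)/(-29 + X)
1/(K(d(-4, -1)) - 97) = 1/((-11 + 1)/(-29 + 1) - 97) = 1/(-10/(-28) - 97) = 1/(-1/28*(-10) - 97) = 1/(5/14 - 97) = 1/(-1353/14) = -14/1353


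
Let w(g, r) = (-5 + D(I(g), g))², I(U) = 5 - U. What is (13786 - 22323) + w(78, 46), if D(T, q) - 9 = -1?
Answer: -8528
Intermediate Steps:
D(T, q) = 8 (D(T, q) = 9 - 1 = 8)
w(g, r) = 9 (w(g, r) = (-5 + 8)² = 3² = 9)
(13786 - 22323) + w(78, 46) = (13786 - 22323) + 9 = -8537 + 9 = -8528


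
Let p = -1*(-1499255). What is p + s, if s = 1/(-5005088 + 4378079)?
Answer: 940046378294/627009 ≈ 1.4993e+6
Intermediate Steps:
p = 1499255
s = -1/627009 (s = 1/(-627009) = -1/627009 ≈ -1.5949e-6)
p + s = 1499255 - 1/627009 = 940046378294/627009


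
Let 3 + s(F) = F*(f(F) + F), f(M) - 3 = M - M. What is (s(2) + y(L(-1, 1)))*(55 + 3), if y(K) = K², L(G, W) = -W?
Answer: 464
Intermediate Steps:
f(M) = 3 (f(M) = 3 + (M - M) = 3 + 0 = 3)
s(F) = -3 + F*(3 + F)
(s(2) + y(L(-1, 1)))*(55 + 3) = ((-3 + 2² + 3*2) + (-1*1)²)*(55 + 3) = ((-3 + 4 + 6) + (-1)²)*58 = (7 + 1)*58 = 8*58 = 464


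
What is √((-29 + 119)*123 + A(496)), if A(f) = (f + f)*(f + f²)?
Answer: √244550974 ≈ 15638.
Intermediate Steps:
A(f) = 2*f*(f + f²) (A(f) = (2*f)*(f + f²) = 2*f*(f + f²))
√((-29 + 119)*123 + A(496)) = √((-29 + 119)*123 + 2*496²*(1 + 496)) = √(90*123 + 2*246016*497) = √(11070 + 244539904) = √244550974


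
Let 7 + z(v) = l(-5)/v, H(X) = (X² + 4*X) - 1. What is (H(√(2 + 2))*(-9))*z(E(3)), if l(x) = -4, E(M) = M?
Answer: 825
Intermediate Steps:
H(X) = -1 + X² + 4*X
z(v) = -7 - 4/v
(H(√(2 + 2))*(-9))*z(E(3)) = ((-1 + (√(2 + 2))² + 4*√(2 + 2))*(-9))*(-7 - 4/3) = ((-1 + (√4)² + 4*√4)*(-9))*(-7 - 4*⅓) = ((-1 + 2² + 4*2)*(-9))*(-7 - 4/3) = ((-1 + 4 + 8)*(-9))*(-25/3) = (11*(-9))*(-25/3) = -99*(-25/3) = 825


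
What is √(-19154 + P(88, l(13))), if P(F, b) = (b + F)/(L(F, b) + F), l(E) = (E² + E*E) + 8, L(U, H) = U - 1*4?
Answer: 3*I*√15738258/86 ≈ 138.39*I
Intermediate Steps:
L(U, H) = -4 + U (L(U, H) = U - 4 = -4 + U)
l(E) = 8 + 2*E² (l(E) = (E² + E²) + 8 = 2*E² + 8 = 8 + 2*E²)
P(F, b) = (F + b)/(-4 + 2*F) (P(F, b) = (b + F)/((-4 + F) + F) = (F + b)/(-4 + 2*F))
√(-19154 + P(88, l(13))) = √(-19154 + (88 + (8 + 2*13²))/(2*(-2 + 88))) = √(-19154 + (½)*(88 + (8 + 2*169))/86) = √(-19154 + (½)*(1/86)*(88 + (8 + 338))) = √(-19154 + (½)*(1/86)*(88 + 346)) = √(-19154 + (½)*(1/86)*434) = √(-19154 + 217/86) = √(-1647027/86) = 3*I*√15738258/86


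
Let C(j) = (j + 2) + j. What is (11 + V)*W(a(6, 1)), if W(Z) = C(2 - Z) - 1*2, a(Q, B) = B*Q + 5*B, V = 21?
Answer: -576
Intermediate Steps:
C(j) = 2 + 2*j (C(j) = (2 + j) + j = 2 + 2*j)
a(Q, B) = 5*B + B*Q
W(Z) = 4 - 2*Z (W(Z) = (2 + 2*(2 - Z)) - 1*2 = (2 + (4 - 2*Z)) - 2 = (6 - 2*Z) - 2 = 4 - 2*Z)
(11 + V)*W(a(6, 1)) = (11 + 21)*(4 - 2*(5 + 6)) = 32*(4 - 2*11) = 32*(4 - 22) = 32*(-18) = -576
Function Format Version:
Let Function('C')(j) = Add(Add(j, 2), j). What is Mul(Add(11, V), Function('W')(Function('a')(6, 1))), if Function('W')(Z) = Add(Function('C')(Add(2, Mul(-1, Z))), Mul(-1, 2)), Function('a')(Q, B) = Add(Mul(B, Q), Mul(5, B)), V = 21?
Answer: -576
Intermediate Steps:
Function('C')(j) = Add(2, Mul(2, j)) (Function('C')(j) = Add(Add(2, j), j) = Add(2, Mul(2, j)))
Function('a')(Q, B) = Add(Mul(5, B), Mul(B, Q))
Function('W')(Z) = Add(4, Mul(-2, Z)) (Function('W')(Z) = Add(Add(2, Mul(2, Add(2, Mul(-1, Z)))), Mul(-1, 2)) = Add(Add(2, Add(4, Mul(-2, Z))), -2) = Add(Add(6, Mul(-2, Z)), -2) = Add(4, Mul(-2, Z)))
Mul(Add(11, V), Function('W')(Function('a')(6, 1))) = Mul(Add(11, 21), Add(4, Mul(-2, Mul(1, Add(5, 6))))) = Mul(32, Add(4, Mul(-2, Mul(1, 11)))) = Mul(32, Add(4, Mul(-2, 11))) = Mul(32, Add(4, -22)) = Mul(32, -18) = -576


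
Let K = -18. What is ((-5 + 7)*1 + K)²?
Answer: 256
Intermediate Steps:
((-5 + 7)*1 + K)² = ((-5 + 7)*1 - 18)² = (2*1 - 18)² = (2 - 18)² = (-16)² = 256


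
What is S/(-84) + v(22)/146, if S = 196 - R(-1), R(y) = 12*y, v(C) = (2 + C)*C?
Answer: 1748/1533 ≈ 1.1402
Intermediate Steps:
v(C) = C*(2 + C)
S = 208 (S = 196 - 12*(-1) = 196 - 1*(-12) = 196 + 12 = 208)
S/(-84) + v(22)/146 = 208/(-84) + (22*(2 + 22))/146 = 208*(-1/84) + (22*24)*(1/146) = -52/21 + 528*(1/146) = -52/21 + 264/73 = 1748/1533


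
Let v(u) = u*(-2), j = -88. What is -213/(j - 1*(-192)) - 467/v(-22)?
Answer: -14485/1144 ≈ -12.662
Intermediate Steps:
v(u) = -2*u
-213/(j - 1*(-192)) - 467/v(-22) = -213/(-88 - 1*(-192)) - 467/((-2*(-22))) = -213/(-88 + 192) - 467/44 = -213/104 - 467*1/44 = -213*1/104 - 467/44 = -213/104 - 467/44 = -14485/1144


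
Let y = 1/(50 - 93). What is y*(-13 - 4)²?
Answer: -289/43 ≈ -6.7209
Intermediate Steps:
y = -1/43 (y = 1/(-43) = -1/43 ≈ -0.023256)
y*(-13 - 4)² = -(-13 - 4)²/43 = -1/43*(-17)² = -1/43*289 = -289/43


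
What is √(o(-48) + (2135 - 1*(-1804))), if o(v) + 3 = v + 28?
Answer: 2*√979 ≈ 62.578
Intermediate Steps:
o(v) = 25 + v (o(v) = -3 + (v + 28) = -3 + (28 + v) = 25 + v)
√(o(-48) + (2135 - 1*(-1804))) = √((25 - 48) + (2135 - 1*(-1804))) = √(-23 + (2135 + 1804)) = √(-23 + 3939) = √3916 = 2*√979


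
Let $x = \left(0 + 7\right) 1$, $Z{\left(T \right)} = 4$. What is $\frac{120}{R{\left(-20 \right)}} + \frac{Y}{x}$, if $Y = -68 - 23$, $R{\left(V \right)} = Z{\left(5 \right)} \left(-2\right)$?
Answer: $-28$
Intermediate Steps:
$x = 7$ ($x = 7 \cdot 1 = 7$)
$R{\left(V \right)} = -8$ ($R{\left(V \right)} = 4 \left(-2\right) = -8$)
$Y = -91$
$\frac{120}{R{\left(-20 \right)}} + \frac{Y}{x} = \frac{120}{-8} - \frac{91}{7} = 120 \left(- \frac{1}{8}\right) - 13 = -15 - 13 = -28$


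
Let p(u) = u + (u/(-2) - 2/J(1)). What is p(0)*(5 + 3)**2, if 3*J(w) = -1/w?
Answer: 384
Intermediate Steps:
J(w) = -1/(3*w) (J(w) = (-1/w)/3 = -1/(3*w))
p(u) = 6 + u/2 (p(u) = u + (u/(-2) - 2/((-1/3/1))) = u + (u*(-1/2) - 2/((-1/3*1))) = u + (-u/2 - 2/(-1/3)) = u + (-u/2 - 2*(-3)) = u + (-u/2 + 6) = u + (6 - u/2) = 6 + u/2)
p(0)*(5 + 3)**2 = (6 + (1/2)*0)*(5 + 3)**2 = (6 + 0)*8**2 = 6*64 = 384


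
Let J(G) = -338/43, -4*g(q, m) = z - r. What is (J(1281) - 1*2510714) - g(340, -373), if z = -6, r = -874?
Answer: -107951709/43 ≈ -2.5105e+6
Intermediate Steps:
g(q, m) = -217 (g(q, m) = -(-6 - 1*(-874))/4 = -(-6 + 874)/4 = -¼*868 = -217)
J(G) = -338/43 (J(G) = -338*1/43 = -338/43)
(J(1281) - 1*2510714) - g(340, -373) = (-338/43 - 1*2510714) - 1*(-217) = (-338/43 - 2510714) + 217 = -107961040/43 + 217 = -107951709/43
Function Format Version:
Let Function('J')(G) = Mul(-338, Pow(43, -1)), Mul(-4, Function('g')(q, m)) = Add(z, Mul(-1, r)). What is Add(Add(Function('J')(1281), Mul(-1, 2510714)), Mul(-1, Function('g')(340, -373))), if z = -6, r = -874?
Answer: Rational(-107951709, 43) ≈ -2.5105e+6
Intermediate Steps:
Function('g')(q, m) = -217 (Function('g')(q, m) = Mul(Rational(-1, 4), Add(-6, Mul(-1, -874))) = Mul(Rational(-1, 4), Add(-6, 874)) = Mul(Rational(-1, 4), 868) = -217)
Function('J')(G) = Rational(-338, 43) (Function('J')(G) = Mul(-338, Rational(1, 43)) = Rational(-338, 43))
Add(Add(Function('J')(1281), Mul(-1, 2510714)), Mul(-1, Function('g')(340, -373))) = Add(Add(Rational(-338, 43), Mul(-1, 2510714)), Mul(-1, -217)) = Add(Add(Rational(-338, 43), -2510714), 217) = Add(Rational(-107961040, 43), 217) = Rational(-107951709, 43)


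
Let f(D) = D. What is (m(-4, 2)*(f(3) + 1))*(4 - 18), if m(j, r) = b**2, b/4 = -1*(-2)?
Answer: -3584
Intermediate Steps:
b = 8 (b = 4*(-1*(-2)) = 4*2 = 8)
m(j, r) = 64 (m(j, r) = 8**2 = 64)
(m(-4, 2)*(f(3) + 1))*(4 - 18) = (64*(3 + 1))*(4 - 18) = (64*4)*(-14) = 256*(-14) = -3584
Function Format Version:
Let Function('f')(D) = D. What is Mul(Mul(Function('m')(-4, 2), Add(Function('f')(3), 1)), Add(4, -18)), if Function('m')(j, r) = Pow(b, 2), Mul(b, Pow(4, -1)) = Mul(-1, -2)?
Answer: -3584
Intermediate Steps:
b = 8 (b = Mul(4, Mul(-1, -2)) = Mul(4, 2) = 8)
Function('m')(j, r) = 64 (Function('m')(j, r) = Pow(8, 2) = 64)
Mul(Mul(Function('m')(-4, 2), Add(Function('f')(3), 1)), Add(4, -18)) = Mul(Mul(64, Add(3, 1)), Add(4, -18)) = Mul(Mul(64, 4), -14) = Mul(256, -14) = -3584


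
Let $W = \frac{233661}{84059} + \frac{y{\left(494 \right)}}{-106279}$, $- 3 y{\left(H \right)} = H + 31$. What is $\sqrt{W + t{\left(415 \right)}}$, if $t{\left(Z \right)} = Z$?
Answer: $\frac{7 \sqrt{680481542234127497351}}{8933706461} \approx 20.44$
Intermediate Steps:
$y{\left(H \right)} = - \frac{31}{3} - \frac{H}{3}$ ($y{\left(H \right)} = - \frac{H + 31}{3} = - \frac{31 + H}{3} = - \frac{31}{3} - \frac{H}{3}$)
$W = \frac{24847967744}{8933706461}$ ($W = \frac{233661}{84059} + \frac{- \frac{31}{3} - \frac{494}{3}}{-106279} = 233661 \cdot \frac{1}{84059} + \left(- \frac{31}{3} - \frac{494}{3}\right) \left(- \frac{1}{106279}\right) = \frac{233661}{84059} - - \frac{175}{106279} = \frac{233661}{84059} + \frac{175}{106279} = \frac{24847967744}{8933706461} \approx 2.7814$)
$\sqrt{W + t{\left(415 \right)}} = \sqrt{\frac{24847967744}{8933706461} + 415} = \sqrt{\frac{3732336149059}{8933706461}} = \frac{7 \sqrt{680481542234127497351}}{8933706461}$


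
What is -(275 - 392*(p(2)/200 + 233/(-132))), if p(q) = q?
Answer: -794491/825 ≈ -963.02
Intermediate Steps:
-(275 - 392*(p(2)/200 + 233/(-132))) = -(275 - 392*(2/200 + 233/(-132))) = -(275 - 392*(2*(1/200) + 233*(-1/132))) = -(275 - 392*(1/100 - 233/132)) = -(275 - 392*(-1448/825)) = -(275 + 567616/825) = -1*794491/825 = -794491/825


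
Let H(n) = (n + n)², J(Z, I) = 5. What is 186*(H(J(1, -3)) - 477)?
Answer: -70122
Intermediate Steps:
H(n) = 4*n² (H(n) = (2*n)² = 4*n²)
186*(H(J(1, -3)) - 477) = 186*(4*5² - 477) = 186*(4*25 - 477) = 186*(100 - 477) = 186*(-377) = -70122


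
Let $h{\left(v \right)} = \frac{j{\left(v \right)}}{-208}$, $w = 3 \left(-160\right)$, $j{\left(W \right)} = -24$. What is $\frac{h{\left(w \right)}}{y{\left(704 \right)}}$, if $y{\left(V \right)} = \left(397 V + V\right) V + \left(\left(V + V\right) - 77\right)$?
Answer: $\frac{3}{5128668974} \approx 5.8495 \cdot 10^{-10}$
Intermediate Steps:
$w = -480$
$h{\left(v \right)} = \frac{3}{26}$ ($h{\left(v \right)} = - \frac{24}{-208} = \left(-24\right) \left(- \frac{1}{208}\right) = \frac{3}{26}$)
$y{\left(V \right)} = -77 + 2 V + 398 V^{2}$ ($y{\left(V \right)} = 398 V V + \left(2 V - 77\right) = 398 V^{2} + \left(-77 + 2 V\right) = -77 + 2 V + 398 V^{2}$)
$\frac{h{\left(w \right)}}{y{\left(704 \right)}} = \frac{3}{26 \left(-77 + 2 \cdot 704 + 398 \cdot 704^{2}\right)} = \frac{3}{26 \left(-77 + 1408 + 398 \cdot 495616\right)} = \frac{3}{26 \left(-77 + 1408 + 197255168\right)} = \frac{3}{26 \cdot 197256499} = \frac{3}{26} \cdot \frac{1}{197256499} = \frac{3}{5128668974}$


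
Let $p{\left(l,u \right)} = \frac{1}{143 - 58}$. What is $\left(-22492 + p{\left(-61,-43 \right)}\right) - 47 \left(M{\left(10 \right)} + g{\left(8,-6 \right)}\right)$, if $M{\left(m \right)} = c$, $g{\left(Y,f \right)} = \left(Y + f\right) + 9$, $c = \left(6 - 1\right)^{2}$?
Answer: $- \frac{2055639}{85} \approx -24184.0$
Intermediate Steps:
$c = 25$ ($c = 5^{2} = 25$)
$g{\left(Y,f \right)} = 9 + Y + f$
$M{\left(m \right)} = 25$
$p{\left(l,u \right)} = \frac{1}{85}$
$\left(-22492 + p{\left(-61,-43 \right)}\right) - 47 \left(M{\left(10 \right)} + g{\left(8,-6 \right)}\right) = \left(-22492 + \frac{1}{85}\right) - 47 \left(25 + \left(9 + 8 - 6\right)\right) = - \frac{1911819}{85} - 47 \left(25 + 11\right) = - \frac{1911819}{85} - 1692 = - \frac{2055639}{85}$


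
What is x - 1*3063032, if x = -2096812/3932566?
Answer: -6022788798462/1966283 ≈ -3.0630e+6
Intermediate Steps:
x = -1048406/1966283 (x = -2096812*1/3932566 = -1048406/1966283 ≈ -0.53319)
x - 1*3063032 = -1048406/1966283 - 1*3063032 = -1048406/1966283 - 3063032 = -6022788798462/1966283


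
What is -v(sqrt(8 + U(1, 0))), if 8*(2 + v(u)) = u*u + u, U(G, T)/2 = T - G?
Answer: 5/4 - sqrt(6)/8 ≈ 0.94381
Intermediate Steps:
U(G, T) = -2*G + 2*T (U(G, T) = 2*(T - G) = -2*G + 2*T)
v(u) = -2 + u/8 + u**2/8 (v(u) = -2 + (u*u + u)/8 = -2 + (u**2 + u)/8 = -2 + (u + u**2)/8 = -2 + (u/8 + u**2/8) = -2 + u/8 + u**2/8)
-v(sqrt(8 + U(1, 0))) = -(-2 + sqrt(8 + (-2*1 + 2*0))/8 + (sqrt(8 + (-2*1 + 2*0)))**2/8) = -(-2 + sqrt(8 + (-2 + 0))/8 + (sqrt(8 + (-2 + 0)))**2/8) = -(-2 + sqrt(8 - 2)/8 + (sqrt(8 - 2))**2/8) = -(-2 + sqrt(6)/8 + (sqrt(6))**2/8) = -(-2 + sqrt(6)/8 + (1/8)*6) = -(-2 + sqrt(6)/8 + 3/4) = -(-5/4 + sqrt(6)/8) = 5/4 - sqrt(6)/8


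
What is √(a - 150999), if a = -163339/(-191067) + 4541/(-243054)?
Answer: I*√4020347213395406722412094/5159955402 ≈ 388.58*I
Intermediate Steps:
a = 12944187353/15479866206 (a = -163339*(-1/191067) + 4541*(-1/243054) = 163339/191067 - 4541/243054 = 12944187353/15479866206 ≈ 0.83619)
√(a - 150999) = √(12944187353/15479866206 - 150999) = √(-2337431373052441/15479866206) = I*√4020347213395406722412094/5159955402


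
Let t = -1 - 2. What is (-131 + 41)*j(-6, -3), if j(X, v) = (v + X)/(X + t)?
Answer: -90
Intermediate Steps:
t = -3
j(X, v) = (X + v)/(-3 + X) (j(X, v) = (v + X)/(X - 3) = (X + v)/(-3 + X))
(-131 + 41)*j(-6, -3) = (-131 + 41)*((-6 - 3)/(-3 - 6)) = -90*(-9)/(-9) = -(-10)*(-9) = -90*1 = -90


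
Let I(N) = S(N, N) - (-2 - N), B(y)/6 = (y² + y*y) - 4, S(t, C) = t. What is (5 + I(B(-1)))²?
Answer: 289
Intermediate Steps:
B(y) = -24 + 12*y² (B(y) = 6*((y² + y*y) - 4) = 6*((y² + y²) - 4) = 6*(2*y² - 4) = 6*(-4 + 2*y²) = -24 + 12*y²)
I(N) = 2 + 2*N (I(N) = N - (-2 - N) = N + (2 + N) = 2 + 2*N)
(5 + I(B(-1)))² = (5 + (2 + 2*(-24 + 12*(-1)²)))² = (5 + (2 + 2*(-24 + 12*1)))² = (5 + (2 + 2*(-24 + 12)))² = (5 + (2 + 2*(-12)))² = (5 + (2 - 24))² = (5 - 22)² = (-17)² = 289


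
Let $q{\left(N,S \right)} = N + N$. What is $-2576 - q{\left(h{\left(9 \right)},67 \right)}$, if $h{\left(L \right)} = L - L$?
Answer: $-2576$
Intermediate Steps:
$h{\left(L \right)} = 0$
$q{\left(N,S \right)} = 2 N$
$-2576 - q{\left(h{\left(9 \right)},67 \right)} = -2576 - 2 \cdot 0 = -2576 - 0 = -2576 + 0 = -2576$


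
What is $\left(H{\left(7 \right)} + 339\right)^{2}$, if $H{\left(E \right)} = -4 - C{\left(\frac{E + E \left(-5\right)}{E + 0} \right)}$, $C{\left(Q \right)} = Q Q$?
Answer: $101761$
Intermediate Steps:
$C{\left(Q \right)} = Q^{2}$
$H{\left(E \right)} = -20$ ($H{\left(E \right)} = -4 - \left(\frac{E + E \left(-5\right)}{E + 0}\right)^{2} = -4 - \left(\frac{E - 5 E}{E}\right)^{2} = -4 - \left(\frac{\left(-4\right) E}{E}\right)^{2} = -4 - \left(-4\right)^{2} = -4 - 16 = -20$)
$\left(H{\left(7 \right)} + 339\right)^{2} = \left(-20 + 339\right)^{2} = 319^{2} = 101761$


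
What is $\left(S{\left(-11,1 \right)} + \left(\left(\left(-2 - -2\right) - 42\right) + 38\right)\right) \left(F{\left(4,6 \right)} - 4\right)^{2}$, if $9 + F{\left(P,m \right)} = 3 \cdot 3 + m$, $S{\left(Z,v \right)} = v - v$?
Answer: $-16$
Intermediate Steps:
$S{\left(Z,v \right)} = 0$
$F{\left(P,m \right)} = m$ ($F{\left(P,m \right)} = -9 + \left(3 \cdot 3 + m\right) = -9 + \left(9 + m\right) = m$)
$\left(S{\left(-11,1 \right)} + \left(\left(\left(-2 - -2\right) - 42\right) + 38\right)\right) \left(F{\left(4,6 \right)} - 4\right)^{2} = \left(0 + \left(\left(\left(-2 - -2\right) - 42\right) + 38\right)\right) \left(6 - 4\right)^{2} = \left(0 + \left(\left(\left(-2 + 2\right) - 42\right) + 38\right)\right) 2^{2} = \left(0 + \left(\left(0 - 42\right) + 38\right)\right) 4 = \left(0 + \left(-42 + 38\right)\right) 4 = \left(0 - 4\right) 4 = \left(-4\right) 4 = -16$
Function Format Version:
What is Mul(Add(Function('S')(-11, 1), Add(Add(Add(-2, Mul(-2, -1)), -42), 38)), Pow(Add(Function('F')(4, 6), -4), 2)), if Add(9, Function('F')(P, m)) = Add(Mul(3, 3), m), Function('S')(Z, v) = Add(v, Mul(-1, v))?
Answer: -16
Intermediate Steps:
Function('S')(Z, v) = 0
Function('F')(P, m) = m (Function('F')(P, m) = Add(-9, Add(Mul(3, 3), m)) = Add(-9, Add(9, m)) = m)
Mul(Add(Function('S')(-11, 1), Add(Add(Add(-2, Mul(-2, -1)), -42), 38)), Pow(Add(Function('F')(4, 6), -4), 2)) = Mul(Add(0, Add(Add(Add(-2, Mul(-2, -1)), -42), 38)), Pow(Add(6, -4), 2)) = Mul(Add(0, Add(Add(Add(-2, 2), -42), 38)), Pow(2, 2)) = Mul(Add(0, Add(Add(0, -42), 38)), 4) = Mul(Add(0, Add(-42, 38)), 4) = Mul(Add(0, -4), 4) = Mul(-4, 4) = -16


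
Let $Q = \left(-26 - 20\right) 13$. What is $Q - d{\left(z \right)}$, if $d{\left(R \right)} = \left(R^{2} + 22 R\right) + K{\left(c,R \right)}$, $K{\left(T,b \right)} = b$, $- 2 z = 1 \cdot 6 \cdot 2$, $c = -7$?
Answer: $-496$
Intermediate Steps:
$z = -6$ ($z = - \frac{1 \cdot 6 \cdot 2}{2} = - \frac{6 \cdot 2}{2} = \left(- \frac{1}{2}\right) 12 = -6$)
$Q = -598$ ($Q = \left(-46\right) 13 = -598$)
$d{\left(R \right)} = R^{2} + 23 R$ ($d{\left(R \right)} = \left(R^{2} + 22 R\right) + R = R^{2} + 23 R$)
$Q - d{\left(z \right)} = -598 - - 6 \left(23 - 6\right) = -598 - \left(-6\right) 17 = -598 - -102 = -598 + 102 = -496$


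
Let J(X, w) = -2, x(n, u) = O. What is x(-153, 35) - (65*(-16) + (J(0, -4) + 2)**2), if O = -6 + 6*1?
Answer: 1040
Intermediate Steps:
O = 0 (O = -6 + 6 = 0)
x(n, u) = 0
x(-153, 35) - (65*(-16) + (J(0, -4) + 2)**2) = 0 - (65*(-16) + (-2 + 2)**2) = 0 - (-1040 + 0**2) = 0 - (-1040 + 0) = 0 - 1*(-1040) = 0 + 1040 = 1040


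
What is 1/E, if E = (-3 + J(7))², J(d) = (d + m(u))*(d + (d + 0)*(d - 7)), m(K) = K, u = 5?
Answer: 1/6561 ≈ 0.00015242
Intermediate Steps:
J(d) = (5 + d)*(d + d*(-7 + d)) (J(d) = (d + 5)*(d + (d + 0)*(d - 7)) = (5 + d)*(d + d*(-7 + d)))
E = 6561 (E = (-3 + 7*(-30 + 7² - 1*7))² = (-3 + 7*(-30 + 49 - 7))² = (-3 + 7*12)² = (-3 + 84)² = 81² = 6561)
1/E = 1/6561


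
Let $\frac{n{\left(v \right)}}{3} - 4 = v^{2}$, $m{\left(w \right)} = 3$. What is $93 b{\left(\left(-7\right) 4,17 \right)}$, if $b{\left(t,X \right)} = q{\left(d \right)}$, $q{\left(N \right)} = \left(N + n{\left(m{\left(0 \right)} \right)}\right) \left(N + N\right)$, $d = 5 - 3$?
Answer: $15252$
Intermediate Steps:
$n{\left(v \right)} = 12 + 3 v^{2}$
$d = 2$
$q{\left(N \right)} = 2 N \left(39 + N\right)$ ($q{\left(N \right)} = \left(N + \left(12 + 3 \cdot 3^{2}\right)\right) \left(N + N\right) = \left(N + \left(12 + 3 \cdot 9\right)\right) 2 N = \left(N + \left(12 + 27\right)\right) 2 N = \left(N + 39\right) 2 N = \left(39 + N\right) 2 N = 2 N \left(39 + N\right)$)
$b{\left(t,X \right)} = 164$ ($b{\left(t,X \right)} = 2 \cdot 2 \left(39 + 2\right) = 2 \cdot 2 \cdot 41 = 164$)
$93 b{\left(\left(-7\right) 4,17 \right)} = 93 \cdot 164 = 15252$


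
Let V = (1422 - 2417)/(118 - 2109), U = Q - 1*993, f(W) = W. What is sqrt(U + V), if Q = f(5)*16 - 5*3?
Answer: I*sqrt(3676686123)/1991 ≈ 30.455*I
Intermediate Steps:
Q = 65 (Q = 5*16 - 5*3 = 80 - 15 = 65)
U = -928 (U = 65 - 1*993 = 65 - 993 = -928)
V = 995/1991 (V = -995/(-1991) = -995*(-1/1991) = 995/1991 ≈ 0.49975)
sqrt(U + V) = sqrt(-928 + 995/1991) = sqrt(-1846653/1991) = I*sqrt(3676686123)/1991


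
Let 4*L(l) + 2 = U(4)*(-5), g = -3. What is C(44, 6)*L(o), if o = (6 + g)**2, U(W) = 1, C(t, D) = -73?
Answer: 511/4 ≈ 127.75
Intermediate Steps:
o = 9 (o = (6 - 3)**2 = 3**2 = 9)
L(l) = -7/4 (L(l) = -1/2 + (1*(-5))/4 = -1/2 + (1/4)*(-5) = -1/2 - 5/4 = -7/4)
C(44, 6)*L(o) = -73*(-7/4) = 511/4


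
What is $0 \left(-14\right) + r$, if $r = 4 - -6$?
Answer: $10$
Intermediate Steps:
$r = 10$ ($r = 4 + 6 = 10$)
$0 \left(-14\right) + r = 0 \left(-14\right) + 10 = 0 + 10 = 10$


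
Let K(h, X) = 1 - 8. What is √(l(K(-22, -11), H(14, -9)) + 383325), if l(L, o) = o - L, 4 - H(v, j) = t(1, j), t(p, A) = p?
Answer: √383335 ≈ 619.14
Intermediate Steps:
H(v, j) = 3 (H(v, j) = 4 - 1*1 = 4 - 1 = 3)
K(h, X) = -7
√(l(K(-22, -11), H(14, -9)) + 383325) = √((3 - 1*(-7)) + 383325) = √((3 + 7) + 383325) = √(10 + 383325) = √383335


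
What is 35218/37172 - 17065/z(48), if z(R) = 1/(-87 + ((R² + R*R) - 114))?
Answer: -1397768569021/18586 ≈ -7.5206e+7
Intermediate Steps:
z(R) = 1/(-201 + 2*R²) (z(R) = 1/(-87 + ((R² + R²) - 114)) = 1/(-87 + (2*R² - 114)) = 1/(-87 + (-114 + 2*R²)) = 1/(-201 + 2*R²))
35218/37172 - 17065/z(48) = 35218/37172 - 17065/(1/(-201 + 2*48²)) = 35218*(1/37172) - 17065/(1/(-201 + 2*2304)) = 17609/18586 - 17065/(1/(-201 + 4608)) = 17609/18586 - 17065/(1/4407) = 17609/18586 - 17065/1/4407 = 17609/18586 - 17065*4407 = 17609/18586 - 75205455 = -1397768569021/18586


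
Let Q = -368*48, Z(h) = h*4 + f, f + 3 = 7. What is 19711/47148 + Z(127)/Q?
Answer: 421921/1084404 ≈ 0.38908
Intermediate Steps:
f = 4 (f = -3 + 7 = 4)
Z(h) = 4 + 4*h (Z(h) = h*4 + 4 = 4*h + 4 = 4 + 4*h)
Q = -17664
19711/47148 + Z(127)/Q = 19711/47148 + (4 + 4*127)/(-17664) = 19711*(1/47148) + (4 + 508)*(-1/17664) = 19711/47148 + 512*(-1/17664) = 19711/47148 - 2/69 = 421921/1084404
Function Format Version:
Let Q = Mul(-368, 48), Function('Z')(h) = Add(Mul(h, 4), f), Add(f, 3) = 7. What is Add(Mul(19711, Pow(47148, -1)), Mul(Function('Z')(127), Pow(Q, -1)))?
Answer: Rational(421921, 1084404) ≈ 0.38908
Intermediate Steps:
f = 4 (f = Add(-3, 7) = 4)
Function('Z')(h) = Add(4, Mul(4, h)) (Function('Z')(h) = Add(Mul(h, 4), 4) = Add(Mul(4, h), 4) = Add(4, Mul(4, h)))
Q = -17664
Add(Mul(19711, Pow(47148, -1)), Mul(Function('Z')(127), Pow(Q, -1))) = Add(Mul(19711, Pow(47148, -1)), Mul(Add(4, Mul(4, 127)), Pow(-17664, -1))) = Add(Mul(19711, Rational(1, 47148)), Mul(Add(4, 508), Rational(-1, 17664))) = Add(Rational(19711, 47148), Mul(512, Rational(-1, 17664))) = Add(Rational(19711, 47148), Rational(-2, 69)) = Rational(421921, 1084404)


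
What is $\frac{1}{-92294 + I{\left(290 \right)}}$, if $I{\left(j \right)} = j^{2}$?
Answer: $- \frac{1}{8194} \approx -0.00012204$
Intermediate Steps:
$\frac{1}{-92294 + I{\left(290 \right)}} = \frac{1}{-92294 + 290^{2}} = \frac{1}{-92294 + 84100} = \frac{1}{-8194} = - \frac{1}{8194}$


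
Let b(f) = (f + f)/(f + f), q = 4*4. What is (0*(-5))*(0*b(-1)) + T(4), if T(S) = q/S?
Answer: 4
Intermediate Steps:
q = 16
b(f) = 1 (b(f) = (2*f)/((2*f)) = (2*f)*(1/(2*f)) = 1)
T(S) = 16/S
(0*(-5))*(0*b(-1)) + T(4) = (0*(-5))*(0*1) + 16/4 = 0*0 + 16*(1/4) = 0 + 4 = 4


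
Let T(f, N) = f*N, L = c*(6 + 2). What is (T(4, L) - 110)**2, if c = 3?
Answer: 196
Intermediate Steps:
L = 24 (L = 3*(6 + 2) = 3*8 = 24)
T(f, N) = N*f
(T(4, L) - 110)**2 = (24*4 - 110)**2 = (96 - 110)**2 = (-14)**2 = 196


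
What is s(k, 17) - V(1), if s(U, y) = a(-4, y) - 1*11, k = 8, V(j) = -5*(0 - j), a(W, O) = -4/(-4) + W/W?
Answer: -14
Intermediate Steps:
a(W, O) = 2 (a(W, O) = -4*(-¼) + 1 = 1 + 1 = 2)
V(j) = 5*j (V(j) = -(-5)*j = 5*j)
s(U, y) = -9 (s(U, y) = 2 - 1*11 = 2 - 11 = -9)
s(k, 17) - V(1) = -9 - 5 = -14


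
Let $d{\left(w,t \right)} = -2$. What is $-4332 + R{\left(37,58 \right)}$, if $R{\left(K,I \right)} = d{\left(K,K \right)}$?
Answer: $-4334$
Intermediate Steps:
$R{\left(K,I \right)} = -2$
$-4332 + R{\left(37,58 \right)} = -4332 - 2 = -4334$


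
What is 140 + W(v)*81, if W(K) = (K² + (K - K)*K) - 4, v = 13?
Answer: 13505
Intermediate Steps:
W(K) = -4 + K² (W(K) = (K² + 0*K) - 4 = (K² + 0) - 4 = K² - 4 = -4 + K²)
140 + W(v)*81 = 140 + (-4 + 13²)*81 = 140 + (-4 + 169)*81 = 140 + 165*81 = 140 + 13365 = 13505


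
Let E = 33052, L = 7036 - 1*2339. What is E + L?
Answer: 37749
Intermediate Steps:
L = 4697 (L = 7036 - 2339 = 4697)
E + L = 33052 + 4697 = 37749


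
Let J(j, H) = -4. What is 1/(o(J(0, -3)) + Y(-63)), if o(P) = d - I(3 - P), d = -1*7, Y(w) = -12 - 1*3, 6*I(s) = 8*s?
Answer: -3/94 ≈ -0.031915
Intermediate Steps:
I(s) = 4*s/3 (I(s) = (8*s)/6 = 4*s/3)
Y(w) = -15 (Y(w) = -12 - 3 = -15)
d = -7
o(P) = -11 + 4*P/3 (o(P) = -7 - 4*(3 - P)/3 = -7 - (4 - 4*P/3) = -7 + (-4 + 4*P/3) = -11 + 4*P/3)
1/(o(J(0, -3)) + Y(-63)) = 1/((-11 + (4/3)*(-4)) - 15) = 1/((-11 - 16/3) - 15) = 1/(-49/3 - 15) = 1/(-94/3) = -3/94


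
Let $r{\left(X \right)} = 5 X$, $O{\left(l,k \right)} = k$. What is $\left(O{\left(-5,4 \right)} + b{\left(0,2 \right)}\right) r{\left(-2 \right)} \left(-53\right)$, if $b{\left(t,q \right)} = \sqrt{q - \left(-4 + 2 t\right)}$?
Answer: $2120 + 530 \sqrt{6} \approx 3418.2$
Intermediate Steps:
$b{\left(t,q \right)} = \sqrt{4 + q - 2 t}$ ($b{\left(t,q \right)} = \sqrt{q - \left(-4 + 2 t\right)} = \sqrt{4 + q - 2 t}$)
$\left(O{\left(-5,4 \right)} + b{\left(0,2 \right)}\right) r{\left(-2 \right)} \left(-53\right) = \left(4 + \sqrt{4 + 2 - 0}\right) 5 \left(-2\right) \left(-53\right) = \left(4 + \sqrt{4 + 2 + 0}\right) \left(-10\right) \left(-53\right) = \left(4 + \sqrt{6}\right) \left(-10\right) \left(-53\right) = \left(-40 - 10 \sqrt{6}\right) \left(-53\right) = 2120 + 530 \sqrt{6}$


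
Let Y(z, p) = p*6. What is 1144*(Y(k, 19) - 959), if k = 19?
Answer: -966680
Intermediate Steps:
Y(z, p) = 6*p
1144*(Y(k, 19) - 959) = 1144*(6*19 - 959) = 1144*(114 - 959) = 1144*(-845) = -966680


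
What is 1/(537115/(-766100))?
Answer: -153220/107423 ≈ -1.4263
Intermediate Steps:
1/(537115/(-766100)) = 1/(537115*(-1/766100)) = 1/(-107423/153220) = -153220/107423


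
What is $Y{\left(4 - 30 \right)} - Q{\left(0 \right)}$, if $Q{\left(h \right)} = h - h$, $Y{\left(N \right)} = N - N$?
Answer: $0$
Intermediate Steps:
$Y{\left(N \right)} = 0$
$Q{\left(h \right)} = 0$
$Y{\left(4 - 30 \right)} - Q{\left(0 \right)} = 0 - 0 = 0 + 0 = 0$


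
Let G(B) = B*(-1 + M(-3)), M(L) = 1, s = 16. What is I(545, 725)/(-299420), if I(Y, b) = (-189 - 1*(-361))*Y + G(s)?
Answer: -4687/14971 ≈ -0.31307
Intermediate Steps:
G(B) = 0 (G(B) = B*(-1 + 1) = B*0 = 0)
I(Y, b) = 172*Y (I(Y, b) = (-189 - 1*(-361))*Y + 0 = (-189 + 361)*Y + 0 = 172*Y + 0 = 172*Y)
I(545, 725)/(-299420) = (172*545)/(-299420) = 93740*(-1/299420) = -4687/14971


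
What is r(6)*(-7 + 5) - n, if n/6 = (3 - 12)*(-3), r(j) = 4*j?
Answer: -210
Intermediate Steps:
n = 162 (n = 6*((3 - 12)*(-3)) = 6*(-9*(-3)) = 6*27 = 162)
r(6)*(-7 + 5) - n = (4*6)*(-7 + 5) - 1*162 = 24*(-2) - 162 = -48 - 162 = -210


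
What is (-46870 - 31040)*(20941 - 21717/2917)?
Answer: -4757432353800/2917 ≈ -1.6309e+9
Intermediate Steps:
(-46870 - 31040)*(20941 - 21717/2917) = -77910*(20941 - 21717*1/2917) = -77910*(20941 - 21717/2917) = -77910*61063180/2917 = -4757432353800/2917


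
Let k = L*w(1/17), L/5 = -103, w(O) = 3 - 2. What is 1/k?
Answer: -1/515 ≈ -0.0019417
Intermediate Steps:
w(O) = 1
L = -515 (L = 5*(-103) = -515)
k = -515 (k = -515*1 = -515)
1/k = 1/(-515) = -1/515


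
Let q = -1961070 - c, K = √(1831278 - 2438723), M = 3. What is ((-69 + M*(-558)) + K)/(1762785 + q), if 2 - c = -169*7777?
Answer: 581/504200 - I*√607445/1512600 ≈ 0.0011523 - 0.00051526*I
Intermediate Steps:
c = 1314315 (c = 2 - (-169)*7777 = 2 - 1*(-1314313) = 2 + 1314313 = 1314315)
K = I*√607445 (K = √(-607445) = I*√607445 ≈ 779.39*I)
q = -3275385 (q = -1961070 - 1*1314315 = -1961070 - 1314315 = -3275385)
((-69 + M*(-558)) + K)/(1762785 + q) = ((-69 + 3*(-558)) + I*√607445)/(1762785 - 3275385) = ((-69 - 1674) + I*√607445)/(-1512600) = (-1743 + I*√607445)*(-1/1512600) = 581/504200 - I*√607445/1512600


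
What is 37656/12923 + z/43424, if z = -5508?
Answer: 390998565/140292088 ≈ 2.7870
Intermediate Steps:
37656/12923 + z/43424 = 37656/12923 - 5508/43424 = 37656*(1/12923) - 5508*1/43424 = 37656/12923 - 1377/10856 = 390998565/140292088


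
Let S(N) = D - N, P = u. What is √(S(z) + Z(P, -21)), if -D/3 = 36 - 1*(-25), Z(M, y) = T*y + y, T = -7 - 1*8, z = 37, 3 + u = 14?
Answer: √74 ≈ 8.6023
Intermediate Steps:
u = 11 (u = -3 + 14 = 11)
P = 11
T = -15 (T = -7 - 8 = -15)
Z(M, y) = -14*y (Z(M, y) = -15*y + y = -14*y)
D = -183 (D = -3*(36 - 1*(-25)) = -3*(36 + 25) = -3*61 = -183)
S(N) = -183 - N
√(S(z) + Z(P, -21)) = √((-183 - 1*37) - 14*(-21)) = √((-183 - 37) + 294) = √(-220 + 294) = √74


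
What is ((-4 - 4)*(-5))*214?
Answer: 8560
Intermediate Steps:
((-4 - 4)*(-5))*214 = -8*(-5)*214 = 40*214 = 8560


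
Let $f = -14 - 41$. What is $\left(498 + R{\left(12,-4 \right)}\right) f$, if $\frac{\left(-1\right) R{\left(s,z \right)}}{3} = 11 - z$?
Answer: $-24915$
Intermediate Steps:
$R{\left(s,z \right)} = -33 + 3 z$ ($R{\left(s,z \right)} = - 3 \left(11 - z\right) = -33 + 3 z$)
$f = -55$ ($f = -14 - 41 = -55$)
$\left(498 + R{\left(12,-4 \right)}\right) f = \left(498 + \left(-33 + 3 \left(-4\right)\right)\right) \left(-55\right) = \left(498 - 45\right) \left(-55\right) = 453 \left(-55\right) = -24915$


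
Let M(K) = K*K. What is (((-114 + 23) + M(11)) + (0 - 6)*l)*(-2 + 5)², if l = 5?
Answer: 0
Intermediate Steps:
M(K) = K²
(((-114 + 23) + M(11)) + (0 - 6)*l)*(-2 + 5)² = (((-114 + 23) + 11²) + (0 - 6)*5)*(-2 + 5)² = ((-91 + 121) - 6*5)*3² = (30 - 30)*9 = 0*9 = 0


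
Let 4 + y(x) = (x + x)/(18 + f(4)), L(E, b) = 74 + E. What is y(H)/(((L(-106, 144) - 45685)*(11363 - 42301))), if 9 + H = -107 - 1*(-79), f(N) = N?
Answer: -27/5186106002 ≈ -5.2062e-9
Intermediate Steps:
H = -37 (H = -9 + (-107 - 1*(-79)) = -9 + (-107 + 79) = -9 - 28 = -37)
y(x) = -4 + x/11 (y(x) = -4 + (x + x)/(18 + 4) = -4 + (2*x)/22 = -4 + (2*x)*(1/22) = -4 + x/11)
y(H)/(((L(-106, 144) - 45685)*(11363 - 42301))) = (-4 + (1/11)*(-37))/((((74 - 106) - 45685)*(11363 - 42301))) = (-4 - 37/11)/(((-32 - 45685)*(-30938))) = -81/(11*((-45717*(-30938)))) = -81/11/1414392546 = -81/11*1/1414392546 = -27/5186106002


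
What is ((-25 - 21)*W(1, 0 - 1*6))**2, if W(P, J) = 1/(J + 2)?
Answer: 529/4 ≈ 132.25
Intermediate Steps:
W(P, J) = 1/(2 + J)
((-25 - 21)*W(1, 0 - 1*6))**2 = ((-25 - 21)/(2 + (0 - 1*6)))**2 = (-46/(2 + (0 - 6)))**2 = (-46/(2 - 6))**2 = (-46/(-4))**2 = (-46*(-1/4))**2 = (23/2)**2 = 529/4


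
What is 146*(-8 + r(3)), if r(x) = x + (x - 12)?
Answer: -2044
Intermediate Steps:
r(x) = -12 + 2*x (r(x) = x + (-12 + x) = -12 + 2*x)
146*(-8 + r(3)) = 146*(-8 + (-12 + 2*3)) = 146*(-8 + (-12 + 6)) = 146*(-8 - 6) = 146*(-14) = -2044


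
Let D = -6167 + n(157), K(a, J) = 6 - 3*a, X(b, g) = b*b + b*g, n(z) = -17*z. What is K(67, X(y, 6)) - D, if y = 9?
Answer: 8641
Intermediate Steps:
X(b, g) = b² + b*g
D = -8836 (D = -6167 - 17*157 = -6167 - 2669 = -8836)
K(67, X(y, 6)) - D = (6 - 3*67) - 1*(-8836) = (6 - 201) + 8836 = -195 + 8836 = 8641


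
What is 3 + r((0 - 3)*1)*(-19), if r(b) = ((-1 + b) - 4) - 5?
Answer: 250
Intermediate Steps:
r(b) = -10 + b (r(b) = (-5 + b) - 5 = -10 + b)
3 + r((0 - 3)*1)*(-19) = 3 + (-10 + (0 - 3)*1)*(-19) = 3 + (-10 - 3*1)*(-19) = 3 + (-10 - 3)*(-19) = 3 - 13*(-19) = 3 + 247 = 250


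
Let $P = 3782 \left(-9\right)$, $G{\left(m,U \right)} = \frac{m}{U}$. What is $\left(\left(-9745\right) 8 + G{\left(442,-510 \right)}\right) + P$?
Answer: $- \frac{1679983}{15} \approx -1.12 \cdot 10^{5}$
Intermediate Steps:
$P = -34038$
$\left(\left(-9745\right) 8 + G{\left(442,-510 \right)}\right) + P = \left(\left(-9745\right) 8 + \frac{442}{-510}\right) - 34038 = \left(-77960 + 442 \left(- \frac{1}{510}\right)\right) - 34038 = \left(-77960 - \frac{13}{15}\right) - 34038 = - \frac{1169413}{15} - 34038 = - \frac{1679983}{15}$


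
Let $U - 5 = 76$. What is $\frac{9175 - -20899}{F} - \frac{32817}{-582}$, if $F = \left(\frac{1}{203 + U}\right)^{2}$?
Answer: $\frac{470575828475}{194} \approx 2.4256 \cdot 10^{9}$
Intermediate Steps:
$U = 81$ ($U = 5 + 76 = 81$)
$F = \frac{1}{80656}$ ($F = \left(\frac{1}{203 + 81}\right)^{2} = \left(\frac{1}{284}\right)^{2} = \frac{1}{80656} \approx 1.2398 \cdot 10^{-5}$)
$\frac{9175 - -20899}{F} - \frac{32817}{-582} = \left(9175 - -20899\right) \frac{1}{\frac{1}{80656}} - \frac{32817}{-582} = \left(9175 + 20899\right) 80656 - - \frac{10939}{194} = 30074 \cdot 80656 + \frac{10939}{194} = 2425648544 + \frac{10939}{194} = \frac{470575828475}{194}$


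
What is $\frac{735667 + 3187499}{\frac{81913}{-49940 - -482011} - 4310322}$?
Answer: $- \frac{1695086256786}{1862365054949} \approx -0.91018$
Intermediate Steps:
$\frac{735667 + 3187499}{\frac{81913}{-49940 - -482011} - 4310322} = \frac{3923166}{\frac{81913}{-49940 + 482011} - 4310322} = \frac{3923166}{\frac{81913}{432071} - 4310322} = \frac{3923166}{- \frac{1862365054949}{432071}} = 3923166 \left(- \frac{432071}{1862365054949}\right) = - \frac{1695086256786}{1862365054949}$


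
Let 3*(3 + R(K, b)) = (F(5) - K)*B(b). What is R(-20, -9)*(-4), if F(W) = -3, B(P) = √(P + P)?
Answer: 12 - 68*I*√2 ≈ 12.0 - 96.167*I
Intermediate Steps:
B(P) = √2*√P (B(P) = √(2*P) = √2*√P)
R(K, b) = -3 + √2*√b*(-3 - K)/3 (R(K, b) = -3 + ((-3 - K)*(√2*√b))/3 = -3 + (√2*√b*(-3 - K))/3 = -3 + √2*√b*(-3 - K)/3)
R(-20, -9)*(-4) = (-3 - √2*√(-9) - ⅓*(-20)*√2*√(-9))*(-4) = (-3 - √2*3*I - ⅓*(-20)*√2*3*I)*(-4) = (-3 - 3*I*√2 + 20*I*√2)*(-4) = (-3 + 17*I*√2)*(-4) = 12 - 68*I*√2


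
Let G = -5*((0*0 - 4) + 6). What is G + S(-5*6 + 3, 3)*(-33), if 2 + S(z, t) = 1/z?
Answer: 515/9 ≈ 57.222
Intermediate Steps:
S(z, t) = -2 + 1/z
G = -10 (G = -5*((0 - 4) + 6) = -5*(-4 + 6) = -5*2 = -10)
G + S(-5*6 + 3, 3)*(-33) = -10 + (-2 + 1/(-5*6 + 3))*(-33) = -10 + (-2 + 1/(-30 + 3))*(-33) = -10 + (-2 + 1/(-27))*(-33) = -10 + (-2 - 1/27)*(-33) = -10 - 55/27*(-33) = -10 + 605/9 = 515/9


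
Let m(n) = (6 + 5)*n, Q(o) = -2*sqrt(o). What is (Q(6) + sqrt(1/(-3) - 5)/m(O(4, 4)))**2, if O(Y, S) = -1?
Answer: 8696/363 + 16*I*sqrt(2)/11 ≈ 23.956 + 2.057*I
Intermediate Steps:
m(n) = 11*n
(Q(6) + sqrt(1/(-3) - 5)/m(O(4, 4)))**2 = (-2*sqrt(6) + sqrt(1/(-3) - 5)/((11*(-1))))**2 = (-2*sqrt(6) + sqrt(1*(-1/3) - 5)/(-11))**2 = (-2*sqrt(6) + sqrt(-1/3 - 5)*(-1/11))**2 = (-2*sqrt(6) + sqrt(-16/3)*(-1/11))**2 = (-2*sqrt(6) + (4*I*sqrt(3)/3)*(-1/11))**2 = (-2*sqrt(6) - 4*I*sqrt(3)/33)**2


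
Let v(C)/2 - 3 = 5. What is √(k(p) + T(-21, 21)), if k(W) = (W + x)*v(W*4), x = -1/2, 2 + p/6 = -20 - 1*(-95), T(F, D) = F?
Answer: √6979 ≈ 83.540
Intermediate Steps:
v(C) = 16 (v(C) = 6 + 2*5 = 6 + 10 = 16)
p = 438 (p = -12 + 6*(-20 - 1*(-95)) = -12 + 6*(-20 + 95) = -12 + 6*75 = -12 + 450 = 438)
x = -½ (x = -1*½ = -½ ≈ -0.50000)
k(W) = -8 + 16*W (k(W) = (W - ½)*16 = (-½ + W)*16 = -8 + 16*W)
√(k(p) + T(-21, 21)) = √((-8 + 16*438) - 21) = √((-8 + 7008) - 21) = √(7000 - 21) = √6979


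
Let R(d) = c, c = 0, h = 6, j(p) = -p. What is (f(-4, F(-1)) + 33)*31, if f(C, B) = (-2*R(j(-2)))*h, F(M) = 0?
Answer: 1023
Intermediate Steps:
R(d) = 0
f(C, B) = 0 (f(C, B) = -2*0*6 = 0*6 = 0)
(f(-4, F(-1)) + 33)*31 = (0 + 33)*31 = 33*31 = 1023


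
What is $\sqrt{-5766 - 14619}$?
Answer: $3 i \sqrt{2265} \approx 142.78 i$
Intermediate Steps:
$\sqrt{-5766 - 14619} = \sqrt{-20385} = 3 i \sqrt{2265}$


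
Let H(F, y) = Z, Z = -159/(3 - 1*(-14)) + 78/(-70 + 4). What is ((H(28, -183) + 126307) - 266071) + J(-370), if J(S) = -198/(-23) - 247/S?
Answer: -222418239413/1591370 ≈ -1.3977e+5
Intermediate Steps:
J(S) = 198/23 - 247/S (J(S) = -198*(-1/23) - 247/S = 198/23 - 247/S)
Z = -1970/187 (Z = -159/(3 + 14) + 78/(-66) = -159/17 + 78*(-1/66) = -159*1/17 - 13/11 = -159/17 - 13/11 = -1970/187 ≈ -10.535)
H(F, y) = -1970/187
((H(28, -183) + 126307) - 266071) + J(-370) = ((-1970/187 + 126307) - 266071) + (198/23 - 247/(-370)) = (23617439/187 - 266071) + (198/23 - 247*(-1/370)) = -26137838/187 + (198/23 + 247/370) = -26137838/187 + 78941/8510 = -222418239413/1591370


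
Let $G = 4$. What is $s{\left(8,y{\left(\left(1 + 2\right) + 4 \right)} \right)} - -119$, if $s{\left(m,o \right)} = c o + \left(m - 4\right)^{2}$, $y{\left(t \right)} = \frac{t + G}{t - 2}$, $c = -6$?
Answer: $\frac{609}{5} \approx 121.8$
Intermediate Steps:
$y{\left(t \right)} = \frac{4 + t}{-2 + t}$ ($y{\left(t \right)} = \frac{t + 4}{t - 2} = \frac{4 + t}{-2 + t}$)
$s{\left(m,o \right)} = \left(-4 + m\right)^{2} - 6 o$ ($s{\left(m,o \right)} = - 6 o + \left(m - 4\right)^{2} = - 6 o + \left(-4 + m\right)^{2} = \left(-4 + m\right)^{2} - 6 o$)
$s{\left(8,y{\left(\left(1 + 2\right) + 4 \right)} \right)} - -119 = \left(\left(-4 + 8\right)^{2} - 6 \frac{4 + \left(\left(1 + 2\right) + 4\right)}{-2 + \left(\left(1 + 2\right) + 4\right)}\right) - -119 = \left(4^{2} - 6 \frac{4 + \left(3 + 4\right)}{-2 + \left(3 + 4\right)}\right) + 119 = \left(16 - 6 \frac{4 + 7}{-2 + 7}\right) + 119 = \left(16 - 6 \cdot \frac{1}{5} \cdot 11\right) + 119 = \left(16 - \frac{66}{5}\right) + 119 = \frac{14}{5} + 119 = \frac{609}{5}$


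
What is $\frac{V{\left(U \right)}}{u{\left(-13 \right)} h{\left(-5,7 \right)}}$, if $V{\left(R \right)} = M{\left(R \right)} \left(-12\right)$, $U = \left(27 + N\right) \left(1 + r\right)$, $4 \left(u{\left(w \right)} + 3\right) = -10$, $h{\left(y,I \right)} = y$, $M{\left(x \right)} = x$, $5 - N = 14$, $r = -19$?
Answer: $\frac{7776}{55} \approx 141.38$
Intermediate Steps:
$N = -9$ ($N = 5 - 14 = -9$)
$u{\left(w \right)} = - \frac{11}{2}$ ($u{\left(w \right)} = -3 + \frac{1}{4} \left(-10\right) = -3 - \frac{5}{2} = - \frac{11}{2}$)
$U = -324$ ($U = \left(27 - 9\right) \left(1 - 19\right) = 18 \left(-18\right) = -324$)
$V{\left(R \right)} = - 12 R$ ($V{\left(R \right)} = R \left(-12\right) = - 12 R$)
$\frac{V{\left(U \right)}}{u{\left(-13 \right)} h{\left(-5,7 \right)}} = \frac{\left(-12\right) \left(-324\right)}{\left(- \frac{11}{2}\right) \left(-5\right)} = \frac{3888}{\frac{55}{2}} = 3888 \cdot \frac{2}{55} = \frac{7776}{55}$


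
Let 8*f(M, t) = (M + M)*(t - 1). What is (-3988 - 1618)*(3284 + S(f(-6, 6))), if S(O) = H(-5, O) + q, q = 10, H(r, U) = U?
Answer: -18424119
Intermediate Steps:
f(M, t) = M*(-1 + t)/4 (f(M, t) = ((M + M)*(t - 1))/8 = ((2*M)*(-1 + t))/8 = (2*M*(-1 + t))/8 = M*(-1 + t)/4)
S(O) = 10 + O (S(O) = O + 10 = 10 + O)
(-3988 - 1618)*(3284 + S(f(-6, 6))) = (-3988 - 1618)*(3284 + (10 + (1/4)*(-6)*(-1 + 6))) = -5606*(3284 + (10 + (1/4)*(-6)*5)) = -5606*(3284 + (10 - 15/2)) = -5606*(3284 + 5/2) = -5606*6573/2 = -18424119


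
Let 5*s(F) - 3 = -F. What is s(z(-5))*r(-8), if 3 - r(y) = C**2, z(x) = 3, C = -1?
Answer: 0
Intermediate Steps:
s(F) = 3/5 - F/5 (s(F) = 3/5 + (-F)/5 = 3/5 - F/5)
r(y) = 2 (r(y) = 3 - 1*(-1)**2 = 3 - 1*1 = 3 - 1 = 2)
s(z(-5))*r(-8) = (3/5 - 1/5*3)*2 = (3/5 - 3/5)*2 = 0*2 = 0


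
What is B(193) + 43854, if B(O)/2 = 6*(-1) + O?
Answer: 44228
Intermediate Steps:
B(O) = -12 + 2*O (B(O) = 2*(6*(-1) + O) = 2*(-6 + O) = -12 + 2*O)
B(193) + 43854 = (-12 + 2*193) + 43854 = (-12 + 386) + 43854 = 374 + 43854 = 44228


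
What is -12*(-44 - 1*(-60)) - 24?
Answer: -216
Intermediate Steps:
-12*(-44 - 1*(-60)) - 24 = -12*(-44 + 60) - 24 = -12*16 - 24 = -192 - 24 = -216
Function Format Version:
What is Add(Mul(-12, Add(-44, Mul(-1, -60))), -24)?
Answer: -216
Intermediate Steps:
Add(Mul(-12, Add(-44, Mul(-1, -60))), -24) = Add(Mul(-12, Add(-44, 60)), -24) = Add(Mul(-12, 16), -24) = Add(-192, -24) = -216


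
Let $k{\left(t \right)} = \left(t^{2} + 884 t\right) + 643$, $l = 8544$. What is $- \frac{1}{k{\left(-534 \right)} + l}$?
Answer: $\frac{1}{177713} \approx 5.6271 \cdot 10^{-6}$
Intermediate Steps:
$k{\left(t \right)} = 643 + t^{2} + 884 t$
$- \frac{1}{k{\left(-534 \right)} + l} = - \frac{1}{\left(643 + \left(-534\right)^{2} + 884 \left(-534\right)\right) + 8544} = - \frac{1}{\left(643 + 285156 - 472056\right) + 8544} = - \frac{1}{-186257 + 8544} = - \frac{1}{-177713} = \left(-1\right) \left(- \frac{1}{177713}\right) = \frac{1}{177713}$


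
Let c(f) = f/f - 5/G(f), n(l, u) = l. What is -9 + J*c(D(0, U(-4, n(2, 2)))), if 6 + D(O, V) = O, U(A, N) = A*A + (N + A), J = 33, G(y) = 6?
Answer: -7/2 ≈ -3.5000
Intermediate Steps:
U(A, N) = A + N + A² (U(A, N) = A² + (A + N) = A + N + A²)
D(O, V) = -6 + O
c(f) = ⅙ (c(f) = f/f - 5/6 = 1 - 5*⅙ = 1 - ⅚ = ⅙)
-9 + J*c(D(0, U(-4, n(2, 2)))) = -9 + 33*(⅙) = -9 + 11/2 = -7/2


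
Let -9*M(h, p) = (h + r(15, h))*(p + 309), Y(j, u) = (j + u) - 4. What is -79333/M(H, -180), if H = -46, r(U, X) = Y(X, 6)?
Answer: -79333/1290 ≈ -61.498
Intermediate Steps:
Y(j, u) = -4 + j + u
r(U, X) = 2 + X (r(U, X) = -4 + X + 6 = 2 + X)
M(h, p) = -(2 + 2*h)*(309 + p)/9 (M(h, p) = -(h + (2 + h))*(p + 309)/9 = -(2 + 2*h)*(309 + p)/9)
-79333/M(H, -180) = -79333/(-206/3 - 206/3*(-46) - ⅑*(-46)*(-180) - ⅑*(-180)*(2 - 46)) = -79333/(-206/3 + 9476/3 - 920 - ⅑*(-180)*(-44)) = -79333/(-206/3 + 9476/3 - 920 - 880) = -79333/1290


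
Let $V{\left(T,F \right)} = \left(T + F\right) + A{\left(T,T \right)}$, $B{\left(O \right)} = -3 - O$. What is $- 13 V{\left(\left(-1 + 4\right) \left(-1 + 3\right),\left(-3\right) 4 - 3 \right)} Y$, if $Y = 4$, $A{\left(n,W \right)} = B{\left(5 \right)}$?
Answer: $884$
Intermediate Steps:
$A{\left(n,W \right)} = -8$ ($A{\left(n,W \right)} = -3 - 5 = -8$)
$V{\left(T,F \right)} = -8 + F + T$ ($V{\left(T,F \right)} = \left(T + F\right) - 8 = \left(F + T\right) - 8 = -8 + F + T$)
$- 13 V{\left(\left(-1 + 4\right) \left(-1 + 3\right),\left(-3\right) 4 - 3 \right)} Y = - 13 \left(-8 - 15 + \left(-1 + 4\right) \left(-1 + 3\right)\right) 4 = - 13 \left(-8 - 15 + 3 \cdot 2\right) 4 = - 13 \left(-8 - 15 + 6\right) 4 = \left(-13\right) \left(-17\right) 4 = 221 \cdot 4 = 884$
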